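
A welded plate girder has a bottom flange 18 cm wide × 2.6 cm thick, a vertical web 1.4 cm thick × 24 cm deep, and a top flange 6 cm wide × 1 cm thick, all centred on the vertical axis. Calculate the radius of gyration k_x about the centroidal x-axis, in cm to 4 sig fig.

Decompose the section into non-overlapping parts with the origin at the bottom-left of its bounding rectangle.
Bottom plate: 18 × 2.6, A = 46.8 cm², y = 1.3 cm, Ī = 26.364 cm⁴.
Web plate: 1.4 × 24, A = 33.6 cm², y = 14.6 cm, Ī = 1612.8 cm⁴.
Top plate: 6 × 1, A = 6 cm², y = 27.1 cm, Ī = 0.5 cm⁴.
Centroid: ȳ = ΣA·y / ΣA = 8.26389 cm.
Transfer each piece to the centroidal x-axis using Ī + A·d² with d = y − 8.26389:
  bottom plate: d = -6.96389 cm → contributes +2295.97 cm⁴
  web plate: d = 6.33611 cm → contributes +2961.72 cm⁴
  top plate: d = 18.8361 cm → contributes +2129.29 cm⁴
Total I = 7386.98 cm⁴.
Radius of gyration: k = √(I/A) = √(7386.98 / 86.4) = 9.24648 cm.

k_x ≈ 9.246 cm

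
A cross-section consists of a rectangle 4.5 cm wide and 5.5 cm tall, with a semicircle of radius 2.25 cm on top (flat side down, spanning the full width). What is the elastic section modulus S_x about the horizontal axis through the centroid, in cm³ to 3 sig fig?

S_x ≈ 36.1 cm³

Decompose the section into non-overlapping parts with the origin at the bottom-left of its bounding rectangle.
Rectangular body: 4.5 × 5.5, A = 24.75 cm², y = 2.75 cm, Ī = 62.391 cm⁴.
Semicircular cap: semicircle r = 2.25, A = 7.9522 cm², y = 6.4549 cm, Ī = 2.813 cm⁴.
Centroid: ȳ = ΣA·y / ΣA = 3.6509 cm.
Transfer each piece to the horizontal axis through the centroid using Ī + A·d² with d = y − 3.6509:
  rectangular body: d = -0.90092 cm → contributes +82.479 cm⁴
  semicircular cap: d = 2.804 cm → contributes +65.336 cm⁴
Total I = 147.82 cm⁴.
Extreme fibre distance c = 4.0991 cm; S = I/c = 36.061 cm³.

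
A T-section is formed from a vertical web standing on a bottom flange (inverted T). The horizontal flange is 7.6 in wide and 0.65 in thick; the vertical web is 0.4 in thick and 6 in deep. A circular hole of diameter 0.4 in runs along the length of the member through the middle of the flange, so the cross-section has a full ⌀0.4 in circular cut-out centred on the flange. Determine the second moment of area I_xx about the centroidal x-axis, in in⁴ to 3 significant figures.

Break the section into simple shapes (no overlaps), measuring from the bottom-left corner of the bounding box.
Flange: 7.6 × 0.65, A = 4.94 in², y = 0.325 in, Ī = 0.17393 in⁴.
Web: 0.4 × 6, A = 2.4 in², y = 3.65 in, Ī = 7.2 in⁴.
Hole (subtracted): ⌀0.4, A = 0.12566 in², y = 0.325 in, Ī = 0.0012566 in⁴.
Centroid: ȳ = ΣA·y / ΣA = 1.4311 in.
Transfer each piece to the centroidal x-axis using Ī + A·d² with d = y − 1.4311:
  flange: d = -1.1061 in → contributes +6.2181 in⁴
  web: d = 2.2189 in → contributes +19.016 in⁴
  hole: d = -1.1061 in → contributes −0.15501 in⁴
Total I = 25.079 in⁴.

I_xx ≈ 25.1 in⁴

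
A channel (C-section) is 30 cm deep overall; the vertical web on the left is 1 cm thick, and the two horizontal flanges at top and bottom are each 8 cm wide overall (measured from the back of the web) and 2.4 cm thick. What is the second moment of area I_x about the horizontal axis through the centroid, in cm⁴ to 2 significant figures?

Break the section into simple shapes (no overlaps), measuring from the bottom-left corner of the bounding box.
Web: 1 × 30, A = 30 cm², y = 15 cm, Ī = 2 250 cm⁴.
Top flange (beyond web): 7 × 2.4, A = 16.8 cm², y = 28.8 cm, Ī = 8.064 cm⁴.
Bottom flange (beyond web): 7 × 2.4, A = 16.8 cm², y = 1.2 cm, Ī = 8.064 cm⁴.
By symmetry the centroid is at mid-height, ȳ = 15 cm.
Transfer each piece to the horizontal axis through the centroid using Ī + A·d² with d = y − 15:
  web: d = 0 cm → contributes +2 250 cm⁴
  top flange (beyond web): d = 13.8 cm → contributes +3 207 cm⁴
  bottom flange (beyond web): d = -13.8 cm → contributes +3 207 cm⁴
Total I = 8 665 cm⁴.

I_x ≈ 8700 cm⁴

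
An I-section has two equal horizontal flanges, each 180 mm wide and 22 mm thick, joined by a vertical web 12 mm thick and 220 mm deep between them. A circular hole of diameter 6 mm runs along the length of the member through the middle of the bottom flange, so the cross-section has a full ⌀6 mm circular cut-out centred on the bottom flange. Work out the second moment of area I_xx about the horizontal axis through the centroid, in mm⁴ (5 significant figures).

Split into non-overlapping primitives; take the origin at the lower-left of the bounding box.
Bottom flange: 180 × 22, A = 3 960 mm², y = 11 mm, Ī = 159 720 mm⁴.
Web: 12 × 220, A = 2 640 mm², y = 132 mm, Ī = 10 648 000 mm⁴.
Top flange: 180 × 22, A = 3 960 mm², y = 253 mm, Ī = 159 720 mm⁴.
Hole (subtracted): ⌀6, A = 28.27433 mm², y = 11 mm, Ī = 63.61725 mm⁴.
Centroid: ȳ = ΣA·y / ΣA = 132.3248 mm.
Transfer each piece to the horizontal axis through the centroid using Ī + A·d² with d = y − 132.3248:
  bottom flange: d = -121.3248 mm → contributes +58 449 805 mm⁴
  web: d = -0.3248465 mm → contributes +10 648 279 mm⁴
  top flange: d = 120.6752 mm → contributes +57 827 191 mm⁴
  hole: d = -121.3248 mm → contributes −416253.8 mm⁴
Total I = 126 509 020 mm⁴.

I_xx ≈ 1.2651 × 10⁸ mm⁴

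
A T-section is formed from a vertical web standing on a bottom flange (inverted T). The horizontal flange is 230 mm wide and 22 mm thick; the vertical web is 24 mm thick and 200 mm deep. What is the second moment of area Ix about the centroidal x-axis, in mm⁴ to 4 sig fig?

Treat the section as a set of non-overlapping primitives; coordinates are from the bounding-box lower-left.
Flange: 230 × 22, A = 5 060 mm², y = 11 mm, Ī = 204 087 mm⁴.
Web: 24 × 200, A = 4 800 mm², y = 122 mm, Ī = 16 000 000 mm⁴.
Centroid: ȳ = ΣA·y / ΣA = 65.0365 mm.
Transfer each piece to the centroidal x-axis using Ī + A·d² with d = y − 65.0365:
  flange: d = -54.0365 mm → contributes +14 979 006 mm⁴
  web: d = 56.9635 mm → contributes +31 575 227 mm⁴
Total I = 46 554 234 mm⁴.

Ix ≈ 4.655 × 10⁷ mm⁴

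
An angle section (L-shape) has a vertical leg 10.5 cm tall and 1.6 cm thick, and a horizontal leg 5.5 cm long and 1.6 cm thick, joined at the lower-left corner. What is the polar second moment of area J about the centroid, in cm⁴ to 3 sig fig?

Decompose the section into non-overlapping parts with the origin at the bottom-left of its bounding rectangle.
Vertical leg: 1.6 × 10.5, A = 16.8 cm², y = 5.25 cm, Ī = 154.35 cm⁴.
Horizontal leg (remainder): 3.9 × 1.6, A = 6.24 cm², y = 0.8 cm, Ī = 1.3312 cm⁴.
Centroid: ȳ = ΣA·y / ΣA = 4.0448 cm.
Transfer each piece to the centroidal x-axis using Ī + A·d² with d = y − 4.0448:
  vertical leg: d = 1.2052 cm → contributes +178.75 cm⁴
  horizontal leg (remainder): d = -3.2448 cm → contributes +67.03 cm⁴
Total I = 245.78 cm⁴.
For the y-axis: x̄ = 1.5448 cm.
Repeating about the centroidal y-axis gives I_y = 45.903 cm⁴.
Polar second moment: J = I_x + I_y = 291.69 cm⁴.

J ≈ 292 cm⁴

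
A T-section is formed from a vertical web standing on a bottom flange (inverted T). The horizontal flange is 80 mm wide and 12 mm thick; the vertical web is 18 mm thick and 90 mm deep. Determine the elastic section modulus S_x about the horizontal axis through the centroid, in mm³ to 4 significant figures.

Split into non-overlapping primitives; take the origin at the lower-left of the bounding box.
Flange: 80 × 12, A = 960 mm², y = 6 mm, Ī = 11 520 mm⁴.
Web: 18 × 90, A = 1 620 mm², y = 57 mm, Ī = 1 093 500 mm⁴.
Centroid: ȳ = ΣA·y / ΣA = 38.0233 mm.
Transfer each piece to the horizontal axis through the centroid using Ī + A·d² with d = y − 38.0233:
  flange: d = -32.0233 mm → contributes +995 989 mm⁴
  web: d = 18.9767 mm → contributes +1 676 889 mm⁴
Total I = 2 672 879 mm⁴.
Extreme fibre distance c = 63.9767 mm; S = I/c = 41778.9 mm³.

S_x ≈ 4.178 × 10⁴ mm³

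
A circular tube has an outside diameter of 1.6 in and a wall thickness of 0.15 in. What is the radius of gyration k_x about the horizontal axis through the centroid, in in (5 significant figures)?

Break the section into simple shapes (no overlaps), measuring from the bottom-left corner of the bounding box.
Outer circle: ⌀1.6, A = 2.010619 in², y = 0.8 in, Ī = 0.3216991 in⁴.
Bore (subtracted): ⌀1.3, A = 1.327323 in², y = 0.8 in, Ī = 0.1401985 in⁴.
By symmetry the centroid is at mid-height, ȳ = 0.8 in.
All pieces are centred on the horizontal axis through the centroid, so I = ΣĪ (holes subtracted) = 0.1815006 in⁴.
Radius of gyration: k = √(I/A) = √(0.1815006 / 0.6832964) = 0.5153882 in.

k_x ≈ 0.51539 in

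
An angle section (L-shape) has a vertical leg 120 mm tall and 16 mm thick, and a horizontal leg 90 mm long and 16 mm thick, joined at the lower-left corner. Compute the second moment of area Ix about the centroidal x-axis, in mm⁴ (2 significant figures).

Split into non-overlapping primitives; take the origin at the lower-left of the bounding box.
Vertical leg: 16 × 120, A = 1 920 mm², y = 60 mm, Ī = 2 304 000 mm⁴.
Horizontal leg (remainder): 74 × 16, A = 1 184 mm², y = 8 mm, Ī = 25 259 mm⁴.
Centroid: ȳ = ΣA·y / ΣA = 40.16 mm.
Transfer each piece to the centroidal x-axis using Ī + A·d² with d = y − 40.16:
  vertical leg: d = 19.84 mm → contributes +3 059 384 mm⁴
  horizontal leg (remainder): d = -32.16 mm → contributes +1 250 206 mm⁴
Total I = 4 309 590 mm⁴.

Ix ≈ 4.3 × 10⁶ mm⁴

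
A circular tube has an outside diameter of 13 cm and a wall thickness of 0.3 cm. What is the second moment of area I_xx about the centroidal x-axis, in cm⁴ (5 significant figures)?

I_xx ≈ 241.45 cm⁴

Split into non-overlapping primitives; take the origin at the lower-left of the bounding box.
Outer circle: ⌀13, A = 132.7323 cm², y = 6.5 cm, Ī = 1401.985 cm⁴.
Bore (subtracted): ⌀12.4, A = 120.7628 cm², y = 6.5 cm, Ī = 1160.531 cm⁴.
By symmetry the centroid is at mid-height, ȳ = 6.5 cm.
All pieces are centred on the centroidal x-axis, so I = ΣĪ (holes subtracted) = 241.4541 cm⁴.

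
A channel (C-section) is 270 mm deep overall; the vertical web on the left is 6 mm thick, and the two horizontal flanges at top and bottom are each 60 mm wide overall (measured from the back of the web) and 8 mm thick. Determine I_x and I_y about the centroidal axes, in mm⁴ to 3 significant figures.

I_x ≈ 2.47 × 10⁷ mm⁴, I_y ≈ 7.22 × 10⁵ mm⁴

Split into non-overlapping primitives; take the origin at the lower-left of the bounding box.
Web: 6 × 270, A = 1 620 mm², y = 135 mm, Ī = 9 841 500 mm⁴.
Top flange (beyond web): 54 × 8, A = 432 mm², y = 266 mm, Ī = 2 304 mm⁴.
Bottom flange (beyond web): 54 × 8, A = 432 mm², y = 4 mm, Ī = 2 304 mm⁴.
By symmetry the centroid is at mid-height, ȳ = 135 mm.
Transfer each piece to the centroidal x-axis using Ī + A·d² with d = y − 135:
  web: d = 0 mm → contributes +9 841 500 mm⁴
  top flange (beyond web): d = 131 mm → contributes +7 415 856 mm⁴
  bottom flange (beyond web): d = -131 mm → contributes +7 415 856 mm⁴
Total I = 24 673 212 mm⁴.
For the y-axis: x̄ = 13.435 mm.
Repeating about the centroidal y-axis gives I_y = 721 942 mm⁴.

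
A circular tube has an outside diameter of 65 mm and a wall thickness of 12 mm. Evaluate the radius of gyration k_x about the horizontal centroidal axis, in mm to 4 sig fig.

Decompose the section into non-overlapping parts with the origin at the bottom-left of its bounding rectangle.
Outer circle: ⌀65, A = 3318.31 mm², y = 32.5 mm, Ī = 876 241 mm⁴.
Bore (subtracted): ⌀41, A = 1320.25 mm², y = 32.5 mm, Ī = 138 709 mm⁴.
By symmetry the centroid is at mid-height, ȳ = 32.5 mm.
All pieces are centred on the horizontal centroidal axis, so I = ΣĪ (holes subtracted) = 737 531 mm⁴.
Radius of gyration: k = √(I/A) = √(737 531 / 1998.05) = 19.2126 mm.

k_x ≈ 19.21 mm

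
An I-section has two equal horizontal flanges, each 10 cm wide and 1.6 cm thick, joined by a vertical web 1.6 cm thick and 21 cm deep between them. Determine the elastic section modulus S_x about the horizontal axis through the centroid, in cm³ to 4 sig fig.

Split into non-overlapping primitives; take the origin at the lower-left of the bounding box.
Bottom flange: 10 × 1.6, A = 16 cm², y = 0.8 cm, Ī = 3.41333 cm⁴.
Web: 1.6 × 21, A = 33.6 cm², y = 12.1 cm, Ī = 1234.8 cm⁴.
Top flange: 10 × 1.6, A = 16 cm², y = 23.4 cm, Ī = 3.41333 cm⁴.
By symmetry the centroid is at mid-height, ȳ = 12.1 cm.
Transfer each piece to the horizontal axis through the centroid using Ī + A·d² with d = y − 12.1:
  bottom flange: d = -11.3 cm → contributes +2046.45 cm⁴
  web: d = 0 cm → contributes +1234.8 cm⁴
  top flange: d = 11.3 cm → contributes +2046.45 cm⁴
Total I = 5327.71 cm⁴.
Extreme fibre distance c = 12.1 cm; S = I/c = 440.306 cm³.

S_x ≈ 440.3 cm³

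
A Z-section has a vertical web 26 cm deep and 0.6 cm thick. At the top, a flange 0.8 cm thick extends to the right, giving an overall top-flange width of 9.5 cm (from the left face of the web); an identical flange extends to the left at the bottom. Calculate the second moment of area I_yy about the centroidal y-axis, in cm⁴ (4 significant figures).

Treat the section as a set of non-overlapping primitives; coordinates are from the bounding-box lower-left.
Web: 0.6 × 26, A = 15.6 cm², x = 9.2 cm, Ī = 0.468 cm⁴.
Top flange (beyond web): 8.9 × 0.8, A = 7.12 cm², x = 13.95 cm, Ī = 46.9979 cm⁴.
Bottom flange (beyond web): 8.9 × 0.8, A = 7.12 cm², x = 4.45 cm, Ī = 46.9979 cm⁴.
Centroid: x̄ = ΣA·x / ΣA = 9.2 cm.
Transfer each piece to the centroidal y-axis using Ī + A·d² with d = x − 9.2:
  web: d = 0 cm → contributes +0.468 cm⁴
  top flange (beyond web): d = 4.75 cm → contributes +207.643 cm⁴
  bottom flange (beyond web): d = -4.75 cm → contributes +207.643 cm⁴
Total I = 415.754 cm⁴.

I_yy ≈ 415.8 cm⁴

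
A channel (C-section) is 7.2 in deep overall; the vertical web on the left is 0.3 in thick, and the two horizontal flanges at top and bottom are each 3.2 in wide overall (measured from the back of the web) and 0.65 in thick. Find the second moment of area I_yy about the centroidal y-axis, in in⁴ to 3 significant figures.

Decompose the section into non-overlapping parts with the origin at the bottom-left of its bounding rectangle.
Web: 0.3 × 7.2, A = 2.16 in², x = 0.15 in, Ī = 0.0162 in⁴.
Top flange (beyond web): 2.9 × 0.65, A = 1.885 in², x = 1.75 in, Ī = 1.3211 in⁴.
Bottom flange (beyond web): 2.9 × 0.65, A = 1.885 in², x = 1.75 in, Ī = 1.3211 in⁴.
Centroid: x̄ = ΣA·x / ΣA = 1.1672 in.
Transfer each piece to the centroidal y-axis using Ī + A·d² with d = x − 1.1672:
  web: d = -1.0172 in → contributes +2.2511 in⁴
  top flange (beyond web): d = 0.5828 in → contributes +1.9613 in⁴
  bottom flange (beyond web): d = 0.5828 in → contributes +1.9613 in⁴
Total I = 6.1738 in⁴.

I_yy ≈ 6.17 in⁴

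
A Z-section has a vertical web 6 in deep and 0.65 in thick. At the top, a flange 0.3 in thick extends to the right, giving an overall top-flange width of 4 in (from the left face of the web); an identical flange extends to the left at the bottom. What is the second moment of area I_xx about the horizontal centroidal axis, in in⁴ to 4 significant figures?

Treat the section as a set of non-overlapping primitives; coordinates are from the bounding-box lower-left.
Web: 0.65 × 6, A = 3.9 in², y = 3 in, Ī = 11.7 in⁴.
Top flange (beyond web): 3.35 × 0.3, A = 1.005 in², y = 5.85 in, Ī = 0.0075375 in⁴.
Bottom flange (beyond web): 3.35 × 0.3, A = 1.005 in², y = 0.15 in, Ī = 0.0075375 in⁴.
Centroid: ȳ = ΣA·y / ΣA = 3 in.
Transfer each piece to the horizontal centroidal axis using Ī + A·d² with d = y − 3:
  web: d = 0 in → contributes +11.7 in⁴
  top flange (beyond web): d = 2.85 in → contributes +8.17065 in⁴
  bottom flange (beyond web): d = -2.85 in → contributes +8.17065 in⁴
Total I = 28.0413 in⁴.

I_xx ≈ 28.04 in⁴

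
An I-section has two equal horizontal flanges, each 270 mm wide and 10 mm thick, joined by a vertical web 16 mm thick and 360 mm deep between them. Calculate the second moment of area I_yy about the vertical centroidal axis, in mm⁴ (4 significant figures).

I_yy ≈ 3.293 × 10⁷ mm⁴

Break the section into simple shapes (no overlaps), measuring from the bottom-left corner of the bounding box.
Bottom flange: 270 × 10, A = 2 700 mm², x = 135 mm, Ī = 16 402 500 mm⁴.
Web: 16 × 360, A = 5 760 mm², x = 135 mm, Ī = 122 880 mm⁴.
Top flange: 270 × 10, A = 2 700 mm², x = 135 mm, Ī = 16 402 500 mm⁴.
By symmetry the centroid is at mid-width, x̄ = 135 mm.
All pieces are centred on the vertical centroidal axis, so I = ΣĪ = 32 927 880 mm⁴.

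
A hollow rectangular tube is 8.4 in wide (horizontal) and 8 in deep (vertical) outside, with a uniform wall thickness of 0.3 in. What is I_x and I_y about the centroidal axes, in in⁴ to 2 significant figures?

I_x ≈ 95 in⁴, I_y ≈ 100 in⁴

Decompose the section into non-overlapping parts with the origin at the bottom-left of its bounding rectangle.
Outer rectangle: 8.4 × 8, A = 67.2 in², y = 4 in, Ī = 358.4 in⁴.
Inner void (subtracted): 7.8 × 7.4, A = 57.72 in², y = 4 in, Ī = 263.4 in⁴.
By symmetry the centroid is at mid-height, ȳ = 4 in.
All pieces are centred on the centroidal x-axis, so I = ΣĪ (holes subtracted) = 95 in⁴.
Repeating about the centroidal y-axis gives I_y = 102.5 in⁴.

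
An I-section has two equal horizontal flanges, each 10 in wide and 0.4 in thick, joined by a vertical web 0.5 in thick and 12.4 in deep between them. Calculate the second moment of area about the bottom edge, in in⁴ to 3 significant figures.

I_base ≈ 1030 in⁴

Treat the section as a set of non-overlapping primitives; coordinates are from the bounding-box lower-left.
Bottom flange: 10 × 0.4, A = 4 in², y = 0.2 in, Ī = 0.053333 in⁴.
Web: 0.5 × 12.4, A = 6.2 in², y = 6.6 in, Ī = 79.443 in⁴.
Top flange: 10 × 0.4, A = 4 in², y = 13 in, Ī = 0.053333 in⁴.
Transfer each piece to the base of the section using Ī + A·d² with d = y − 0:
  bottom flange: d = 0.2 in → contributes +0.21333 in⁴
  web: d = 6.6 in → contributes +349.51 in⁴
  top flange: d = 13 in → contributes +676.05 in⁴
Total I = 1025.8 in⁴.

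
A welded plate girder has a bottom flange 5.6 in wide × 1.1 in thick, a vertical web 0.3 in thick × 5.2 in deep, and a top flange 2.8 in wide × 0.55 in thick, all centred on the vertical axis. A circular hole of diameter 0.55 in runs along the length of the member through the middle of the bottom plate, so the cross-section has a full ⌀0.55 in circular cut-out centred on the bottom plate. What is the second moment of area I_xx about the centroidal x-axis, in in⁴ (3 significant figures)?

Split into non-overlapping primitives; take the origin at the lower-left of the bounding box.
Bottom plate: 5.6 × 1.1, A = 6.16 in², y = 0.55 in, Ī = 0.62113 in⁴.
Web plate: 0.3 × 5.2, A = 1.56 in², y = 3.7 in, Ī = 3.5152 in⁴.
Top plate: 2.8 × 0.55, A = 1.54 in², y = 6.575 in, Ī = 0.038821 in⁴.
Hole (subtracted): ⌀0.55, A = 0.23758 in², y = 0.55 in, Ī = 0.0044918 in⁴.
Centroid: ȳ = ΣA·y / ΣA = 2.123 in.
Transfer each piece to the centroidal x-axis using Ī + A·d² with d = y − 2.123:
  bottom plate: d = -1.573 in → contributes +15.864 in⁴
  web plate: d = 1.577 in → contributes +7.3947 in⁴
  top plate: d = 4.452 in → contributes +30.562 in⁴
  hole: d = -1.573 in → contributes −0.59237 in⁴
Total I = 53.228 in⁴.

I_xx ≈ 53.2 in⁴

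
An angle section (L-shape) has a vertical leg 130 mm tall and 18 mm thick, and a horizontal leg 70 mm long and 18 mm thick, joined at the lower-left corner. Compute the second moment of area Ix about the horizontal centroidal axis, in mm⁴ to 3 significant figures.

Ix ≈ 5.42 × 10⁶ mm⁴

Decompose the section into non-overlapping parts with the origin at the bottom-left of its bounding rectangle.
Vertical leg: 18 × 130, A = 2 340 mm², y = 65 mm, Ī = 3 295 500 mm⁴.
Horizontal leg (remainder): 52 × 18, A = 936 mm², y = 9 mm, Ī = 25 272 mm⁴.
Centroid: ȳ = ΣA·y / ΣA = 49 mm.
Transfer each piece to the horizontal centroidal axis using Ī + A·d² with d = y − 49:
  vertical leg: d = 16 mm → contributes +3 894 540 mm⁴
  horizontal leg (remainder): d = -40 mm → contributes +1 522 872 mm⁴
Total I = 5 417 412 mm⁴.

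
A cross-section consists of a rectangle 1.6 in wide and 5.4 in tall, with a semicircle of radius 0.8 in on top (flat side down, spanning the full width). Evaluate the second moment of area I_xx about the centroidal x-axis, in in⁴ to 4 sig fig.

Treat the section as a set of non-overlapping primitives; coordinates are from the bounding-box lower-left.
Rectangular body: 1.6 × 5.4, A = 8.64 in², y = 2.7 in, Ī = 20.9952 in⁴.
Semicircular cap: semicircle r = 0.8, A = 1.00531 in², y = 5.73953 in, Ī = 0.0449565 in⁴.
Centroid: ȳ = ΣA·y / ΣA = 3.0168 in.
Transfer each piece to the centroidal x-axis using Ī + A·d² with d = y − 3.0168:
  rectangular body: d = -0.316804 in → contributes +21.8623 in⁴
  semicircular cap: d = 2.72273 in → contributes +7.49756 in⁴
Total I = 29.3599 in⁴.

I_xx ≈ 29.36 in⁴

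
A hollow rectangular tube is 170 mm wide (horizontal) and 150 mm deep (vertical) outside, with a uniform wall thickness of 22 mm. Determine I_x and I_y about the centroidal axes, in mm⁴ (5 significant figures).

I_x ≈ 3.5307 × 10⁷ mm⁴, I_y ≈ 4.3743 × 10⁷ mm⁴

Split into non-overlapping primitives; take the origin at the lower-left of the bounding box.
Outer rectangle: 170 × 150, A = 25 500 mm², y = 75 mm, Ī = 47 812 500 mm⁴.
Inner void (subtracted): 126 × 106, A = 13 356 mm², y = 75 mm, Ī = 12 505 668 mm⁴.
By symmetry the centroid is at mid-height, ȳ = 75 mm.
All pieces are centred on the centroidal x-axis, so I = ΣĪ (holes subtracted) = 35 306 832 mm⁴.
Repeating about the centroidal y-axis gives I_y = 43 742 512 mm⁴.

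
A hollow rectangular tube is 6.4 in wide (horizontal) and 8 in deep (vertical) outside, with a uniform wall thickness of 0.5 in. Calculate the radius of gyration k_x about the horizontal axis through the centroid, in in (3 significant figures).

Decompose the section into non-overlapping parts with the origin at the bottom-left of its bounding rectangle.
Outer rectangle: 6.4 × 8, A = 51.2 in², y = 4 in, Ī = 273.07 in⁴.
Inner void (subtracted): 5.4 × 7, A = 37.8 in², y = 4 in, Ī = 154.35 in⁴.
By symmetry the centroid is at mid-height, ȳ = 4 in.
All pieces are centred on the horizontal axis through the centroid, so I = ΣĪ (holes subtracted) = 118.72 in⁴.
Radius of gyration: k = √(I/A) = √(118.72 / 13.4) = 2.9765 in.

k_x ≈ 2.98 in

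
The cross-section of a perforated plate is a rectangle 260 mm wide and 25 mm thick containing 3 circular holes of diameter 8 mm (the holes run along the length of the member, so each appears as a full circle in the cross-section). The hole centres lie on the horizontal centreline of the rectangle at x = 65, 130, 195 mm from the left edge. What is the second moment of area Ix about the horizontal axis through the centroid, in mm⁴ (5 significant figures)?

Ix ≈ 3.3794 × 10⁵ mm⁴

Decompose the section into non-overlapping parts with the origin at the bottom-left of its bounding rectangle.
Plate: 260 × 25, A = 6 500 mm², y = 12.5 mm, Ī = 338541.7 mm⁴.
Hole 1 (subtracted): ⌀8, A = 50.26548 mm², y = 12.5 mm, Ī = 201.0619 mm⁴.
Hole 2 (subtracted): ⌀8, A = 50.26548 mm², y = 12.5 mm, Ī = 201.0619 mm⁴.
Hole 3 (subtracted): ⌀8, A = 50.26548 mm², y = 12.5 mm, Ī = 201.0619 mm⁴.
By symmetry the centroid is at mid-height, ȳ = 12.5 mm.
All pieces are centred on the horizontal axis through the centroid, so I = ΣĪ (holes subtracted) = 337938.5 mm⁴.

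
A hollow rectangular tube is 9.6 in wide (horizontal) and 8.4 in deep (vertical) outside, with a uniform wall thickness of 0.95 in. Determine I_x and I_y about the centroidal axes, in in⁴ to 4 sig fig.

I_x ≈ 297.9 in⁴, I_y ≈ 372.0 in⁴

Split into non-overlapping primitives; take the origin at the lower-left of the bounding box.
Outer rectangle: 9.6 × 8.4, A = 80.64 in², y = 4.2 in, Ī = 474.163 in⁴.
Inner void (subtracted): 7.7 × 6.5, A = 50.05 in², y = 4.2 in, Ī = 176.218 in⁴.
By symmetry the centroid is at mid-height, ȳ = 4.2 in.
All pieces are centred on the centroidal x-axis, so I = ΣĪ (holes subtracted) = 297.945 in⁴.
Repeating about the centroidal y-axis gives I_y = 372.026 in⁴.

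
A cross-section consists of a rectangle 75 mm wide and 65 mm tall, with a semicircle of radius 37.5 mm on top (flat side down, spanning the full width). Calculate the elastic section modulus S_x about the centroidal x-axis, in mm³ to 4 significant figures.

S_x ≈ 1.001 × 10⁵ mm³

Decompose the section into non-overlapping parts with the origin at the bottom-left of its bounding rectangle.
Rectangular body: 75 × 65, A = 4 875 mm², y = 32.5 mm, Ī = 1 716 406 mm⁴.
Semicircular cap: semicircle r = 37.5, A = 2208.93 mm², y = 80.9155 mm, Ī = 217 049 mm⁴.
Centroid: ȳ = ΣA·y / ΣA = 47.5971 mm.
Transfer each piece to the centroidal x-axis using Ī + A·d² with d = y − 47.5971:
  rectangular body: d = -15.0971 mm → contributes +2 827 522 mm⁴
  semicircular cap: d = 33.3184 mm → contributes +2 669 224 mm⁴
Total I = 5 496 747 mm⁴.
Extreme fibre distance c = 54.9029 mm; S = I/c = 100 118 mm³.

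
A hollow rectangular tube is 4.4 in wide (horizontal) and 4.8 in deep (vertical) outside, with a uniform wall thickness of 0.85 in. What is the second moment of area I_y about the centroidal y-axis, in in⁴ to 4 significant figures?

I_y ≈ 28.99 in⁴

Break the section into simple shapes (no overlaps), measuring from the bottom-left corner of the bounding box.
Outer rectangle: 4.4 × 4.8, A = 21.12 in², x = 2.2 in, Ī = 34.0736 in⁴.
Inner void (subtracted): 2.7 × 3.1, A = 8.37 in², x = 2.2 in, Ī = 5.08478 in⁴.
By symmetry the centroid is at mid-width, x̄ = 2.2 in.
All pieces are centred on the centroidal y-axis, so I = ΣĪ (holes subtracted) = 28.9888 in⁴.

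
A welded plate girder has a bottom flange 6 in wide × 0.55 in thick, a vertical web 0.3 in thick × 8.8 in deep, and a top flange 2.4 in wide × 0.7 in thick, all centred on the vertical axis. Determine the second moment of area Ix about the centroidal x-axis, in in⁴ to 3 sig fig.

Ix ≈ 120 in⁴

Split into non-overlapping primitives; take the origin at the lower-left of the bounding box.
Bottom plate: 6 × 0.55, A = 3.3 in², y = 0.275 in, Ī = 0.083188 in⁴.
Web plate: 0.3 × 8.8, A = 2.64 in², y = 4.95 in, Ī = 17.037 in⁴.
Top plate: 2.4 × 0.7, A = 1.68 in², y = 9.7 in, Ī = 0.0686 in⁴.
Centroid: ȳ = ΣA·y / ΣA = 3.9726 in.
Transfer each piece to the centroidal x-axis using Ī + A·d² with d = y − 3.9726:
  bottom plate: d = -3.6976 in → contributes +45.203 in⁴
  web plate: d = 0.97736 in → contributes +19.559 in⁴
  top plate: d = 5.7274 in → contributes +55.177 in⁴
Total I = 119.94 in⁴.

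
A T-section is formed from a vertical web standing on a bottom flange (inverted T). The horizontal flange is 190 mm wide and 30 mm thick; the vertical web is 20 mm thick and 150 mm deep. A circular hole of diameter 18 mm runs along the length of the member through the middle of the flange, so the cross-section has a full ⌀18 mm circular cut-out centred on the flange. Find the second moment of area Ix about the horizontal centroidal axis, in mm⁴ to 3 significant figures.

Ix ≈ 2.17 × 10⁷ mm⁴

Decompose the section into non-overlapping parts with the origin at the bottom-left of its bounding rectangle.
Flange: 190 × 30, A = 5 700 mm², y = 15 mm, Ī = 427 500 mm⁴.
Web: 20 × 150, A = 3 000 mm², y = 105 mm, Ī = 5 625 000 mm⁴.
Hole (subtracted): ⌀18, A = 254.47 mm², y = 15 mm, Ī = 5 153 mm⁴.
Centroid: ȳ = ΣA·y / ΣA = 46.97 mm.
Transfer each piece to the horizontal centroidal axis using Ī + A·d² with d = y − 46.97:
  flange: d = -31.97 mm → contributes +6 253 205 mm⁴
  web: d = 58.03 mm → contributes +15 727 592 mm⁴
  hole: d = -31.97 mm → contributes −265 234 mm⁴
Total I = 21 715 563 mm⁴.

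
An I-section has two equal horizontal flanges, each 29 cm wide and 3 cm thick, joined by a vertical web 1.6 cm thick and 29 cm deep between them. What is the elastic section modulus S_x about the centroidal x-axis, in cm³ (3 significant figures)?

S_x ≈ 2740 cm³

Decompose the section into non-overlapping parts with the origin at the bottom-left of its bounding rectangle.
Bottom flange: 29 × 3, A = 87 cm², y = 1.5 cm, Ī = 65.25 cm⁴.
Web: 1.6 × 29, A = 46.4 cm², y = 17.5 cm, Ī = 3251.9 cm⁴.
Top flange: 29 × 3, A = 87 cm², y = 33.5 cm, Ī = 65.25 cm⁴.
By symmetry the centroid is at mid-height, ȳ = 17.5 cm.
Transfer each piece to the centroidal x-axis using Ī + A·d² with d = y − 17.5:
  bottom flange: d = -16 cm → contributes +22 337 cm⁴
  web: d = 0 cm → contributes +3251.9 cm⁴
  top flange: d = 16 cm → contributes +22 337 cm⁴
Total I = 47 926 cm⁴.
Extreme fibre distance c = 17.5 cm; S = I/c = 2738.6 cm³.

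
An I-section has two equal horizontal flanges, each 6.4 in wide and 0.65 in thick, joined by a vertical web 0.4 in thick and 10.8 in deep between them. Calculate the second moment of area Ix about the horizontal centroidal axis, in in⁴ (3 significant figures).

Break the section into simple shapes (no overlaps), measuring from the bottom-left corner of the bounding box.
Bottom flange: 6.4 × 0.65, A = 4.16 in², y = 0.325 in, Ī = 0.14647 in⁴.
Web: 0.4 × 10.8, A = 4.32 in², y = 6.05 in, Ī = 41.99 in⁴.
Top flange: 6.4 × 0.65, A = 4.16 in², y = 11.775 in, Ī = 0.14647 in⁴.
By symmetry the centroid is at mid-height, ȳ = 6.05 in.
Transfer each piece to the horizontal centroidal axis using Ī + A·d² with d = y − 6.05:
  bottom flange: d = -5.725 in → contributes +136.49 in⁴
  web: d = 0 in → contributes +41.99 in⁴
  top flange: d = 5.725 in → contributes +136.49 in⁴
Total I = 314.98 in⁴.

Ix ≈ 315 in⁴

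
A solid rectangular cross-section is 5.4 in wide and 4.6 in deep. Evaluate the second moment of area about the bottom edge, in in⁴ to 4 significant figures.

The section: 5.4 × 4.6, A = 24.84 in², y = 2.3 in, Ī = 43.8012 in⁴.
Transfer it to a horizontal axis along the bottom face using Ī + A·d² with d = y − 0:
  the section: d = 2.3 in → contributes +175.205 in⁴
Total I = 175.205 in⁴.

I_base ≈ 175.2 in⁴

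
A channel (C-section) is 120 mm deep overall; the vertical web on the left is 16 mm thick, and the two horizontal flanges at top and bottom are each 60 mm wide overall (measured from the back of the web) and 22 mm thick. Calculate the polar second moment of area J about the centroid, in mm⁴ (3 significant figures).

J ≈ 8.25 × 10⁶ mm⁴

Decompose the section into non-overlapping parts with the origin at the bottom-left of its bounding rectangle.
Web: 16 × 120, A = 1 920 mm², y = 60 mm, Ī = 2 304 000 mm⁴.
Top flange (beyond web): 44 × 22, A = 968 mm², y = 109 mm, Ī = 39 043 mm⁴.
Bottom flange (beyond web): 44 × 22, A = 968 mm², y = 11 mm, Ī = 39 043 mm⁴.
By symmetry the centroid is at mid-height, ȳ = 60 mm.
Transfer each piece to the centroidal x-axis using Ī + A·d² with d = y − 60:
  web: d = 0 mm → contributes +2 304 000 mm⁴
  top flange (beyond web): d = 49 mm → contributes +2 363 211 mm⁴
  bottom flange (beyond web): d = -49 mm → contributes +2 363 211 mm⁴
Total I = 7 030 421 mm⁴.
For the y-axis: x̄ = 23.062 mm.
Repeating about the centroidal y-axis gives I_y = 1 220 886 mm⁴.
Polar second moment: J = I_x + I_y = 8 251 308 mm⁴.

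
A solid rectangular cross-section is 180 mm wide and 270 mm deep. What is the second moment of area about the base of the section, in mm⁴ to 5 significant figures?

The section: 180 × 270, A = 48 600 mm², y = 135 mm, Ī = 295 245 000 mm⁴.
Transfer it to the bottom edge using Ī + A·d² with d = y − 0:
  the section: d = 135 mm → contributes +1 180 980 000 mm⁴
Total I = 1 180 980 000 mm⁴.

I_base ≈ 1.1810 × 10⁹ mm⁴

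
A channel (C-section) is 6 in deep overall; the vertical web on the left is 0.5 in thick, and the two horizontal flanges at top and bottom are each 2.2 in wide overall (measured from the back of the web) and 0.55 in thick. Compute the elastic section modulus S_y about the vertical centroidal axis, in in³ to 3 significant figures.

S_y ≈ 1.25 in³

Treat the section as a set of non-overlapping primitives; coordinates are from the bounding-box lower-left.
Web: 0.5 × 6, A = 3 in², x = 0.25 in, Ī = 0.0625 in⁴.
Top flange (beyond web): 1.7 × 0.55, A = 0.935 in², x = 1.35 in, Ī = 0.22518 in⁴.
Bottom flange (beyond web): 1.7 × 0.55, A = 0.935 in², x = 1.35 in, Ī = 0.22518 in⁴.
Centroid: x̄ = ΣA·x / ΣA = 0.67238 in.
Transfer each piece to the vertical centroidal axis using Ī + A·d² with d = x − 0.67238:
  web: d = -0.42238 in → contributes +0.59772 in⁴
  top flange (beyond web): d = 0.67762 in → contributes +0.6545 in⁴
  bottom flange (beyond web): d = 0.67762 in → contributes +0.6545 in⁴
Total I = 1.9067 in⁴.
Extreme fibre distance c = 1.5276 in; S = I/c = 1.2482 in³.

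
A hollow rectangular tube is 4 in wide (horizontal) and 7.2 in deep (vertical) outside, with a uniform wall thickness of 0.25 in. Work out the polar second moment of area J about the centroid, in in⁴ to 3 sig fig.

J ≈ 51.2 in⁴

Split into non-overlapping primitives; take the origin at the lower-left of the bounding box.
Outer rectangle: 4 × 7.2, A = 28.8 in², y = 3.6 in, Ī = 124.42 in⁴.
Inner void (subtracted): 3.5 × 6.7, A = 23.45 in², y = 3.6 in, Ī = 87.723 in⁴.
By symmetry the centroid is at mid-height, ȳ = 3.6 in.
All pieces are centred on the centroidal x-axis, so I = ΣĪ (holes subtracted) = 36.693 in⁴.
Repeating about the centroidal y-axis gives I_y = 14.461 in⁴.
Polar second moment: J = I_x + I_y = 51.155 in⁴.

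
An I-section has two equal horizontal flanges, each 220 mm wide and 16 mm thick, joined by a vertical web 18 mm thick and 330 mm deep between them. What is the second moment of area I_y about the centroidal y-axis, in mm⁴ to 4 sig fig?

I_y ≈ 2.856 × 10⁷ mm⁴

Treat the section as a set of non-overlapping primitives; coordinates are from the bounding-box lower-left.
Bottom flange: 220 × 16, A = 3 520 mm², x = 110 mm, Ī = 14 197 333 mm⁴.
Web: 18 × 330, A = 5 940 mm², x = 110 mm, Ī = 160 380 mm⁴.
Top flange: 220 × 16, A = 3 520 mm², x = 110 mm, Ī = 14 197 333 mm⁴.
By symmetry the centroid is at mid-width, x̄ = 110 mm.
All pieces are centred on the centroidal y-axis, so I = ΣĪ = 28 555 047 mm⁴.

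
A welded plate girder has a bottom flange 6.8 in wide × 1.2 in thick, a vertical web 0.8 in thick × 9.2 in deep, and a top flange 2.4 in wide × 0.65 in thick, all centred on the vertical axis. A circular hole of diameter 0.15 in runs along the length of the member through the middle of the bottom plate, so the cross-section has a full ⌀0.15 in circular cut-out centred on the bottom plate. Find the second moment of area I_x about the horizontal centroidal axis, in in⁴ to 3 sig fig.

Treat the section as a set of non-overlapping primitives; coordinates are from the bounding-box lower-left.
Bottom plate: 6.8 × 1.2, A = 8.16 in², y = 0.6 in, Ī = 0.9792 in⁴.
Web plate: 0.8 × 9.2, A = 7.36 in², y = 5.8 in, Ī = 51.913 in⁴.
Top plate: 2.4 × 0.65, A = 1.56 in², y = 10.725 in, Ī = 0.054925 in⁴.
Hole (subtracted): ⌀0.15, A = 0.017671 in², y = 0.6 in, Ī = 0.00002485 in⁴.
Centroid: ȳ = ΣA·y / ΣA = 3.7688 in.
Transfer each piece to the horizontal centroidal axis using Ī + A·d² with d = y − 3.7688:
  bottom plate: d = -3.1688 in → contributes +82.916 in⁴
  web plate: d = 2.0312 in → contributes +82.278 in⁴
  top plate: d = 6.9562 in → contributes +75.541 in⁴
  hole: d = -3.1688 in → contributes −0.17747 in⁴
Total I = 240.56 in⁴.

I_x ≈ 241 in⁴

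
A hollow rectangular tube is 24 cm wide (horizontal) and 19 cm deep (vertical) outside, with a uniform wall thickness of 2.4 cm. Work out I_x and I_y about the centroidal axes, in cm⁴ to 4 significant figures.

Split into non-overlapping primitives; take the origin at the lower-left of the bounding box.
Outer rectangle: 24 × 19, A = 456 cm², y = 9.5 cm, Ī = 13 718 cm⁴.
Inner void (subtracted): 19.2 × 14.2, A = 272.64 cm², y = 9.5 cm, Ī = 4581.26 cm⁴.
By symmetry the centroid is at mid-height, ȳ = 9.5 cm.
All pieces are centred on the centroidal x-axis, so I = ΣĪ (holes subtracted) = 9136.74 cm⁴.
Repeating about the centroidal y-axis gives I_y = 13512.5 cm⁴.

I_x ≈ 9137 cm⁴, I_y ≈ 1.351 × 10⁴ cm⁴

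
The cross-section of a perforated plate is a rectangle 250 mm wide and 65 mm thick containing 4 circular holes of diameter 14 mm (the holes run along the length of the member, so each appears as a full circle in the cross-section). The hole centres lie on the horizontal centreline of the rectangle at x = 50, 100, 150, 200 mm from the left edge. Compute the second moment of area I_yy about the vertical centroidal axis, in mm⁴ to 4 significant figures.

Treat the section as a set of non-overlapping primitives; coordinates are from the bounding-box lower-left.
Plate: 250 × 65, A = 16 250 mm², x = 125 mm, Ī = 84 635 417 mm⁴.
Hole 1 (subtracted): ⌀14, A = 153.938 mm², x = 50 mm, Ī = 1885.74 mm⁴.
Hole 2 (subtracted): ⌀14, A = 153.938 mm², x = 100 mm, Ī = 1885.74 mm⁴.
Hole 3 (subtracted): ⌀14, A = 153.938 mm², x = 150 mm, Ī = 1885.74 mm⁴.
Hole 4 (subtracted): ⌀14, A = 153.938 mm², x = 200 mm, Ī = 1885.74 mm⁴.
By symmetry the centroid is at mid-width, x̄ = 125 mm.
Transfer each piece to the vertical centroidal axis using Ī + A·d² with d = x − 125:
  plate: d = 0 mm → contributes +84 635 417 mm⁴
  hole 1: d = -75 mm → contributes −867 787 mm⁴
  hole 2: d = -25 mm → contributes −98 097 mm⁴
  hole 3: d = 25 mm → contributes −98 097 mm⁴
  hole 4: d = 75 mm → contributes −867 787 mm⁴
Total I = 82 703 648 mm⁴.

I_yy ≈ 8.270 × 10⁷ mm⁴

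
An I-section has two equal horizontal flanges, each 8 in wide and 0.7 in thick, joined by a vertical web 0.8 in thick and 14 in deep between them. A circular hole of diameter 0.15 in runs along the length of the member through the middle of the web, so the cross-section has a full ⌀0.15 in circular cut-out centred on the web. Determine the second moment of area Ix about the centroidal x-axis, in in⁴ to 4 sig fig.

Decompose the section into non-overlapping parts with the origin at the bottom-left of its bounding rectangle.
Bottom flange: 8 × 0.7, A = 5.6 in², y = 0.35 in, Ī = 0.228667 in⁴.
Web: 0.8 × 14, A = 11.2 in², y = 7.7 in, Ī = 182.933 in⁴.
Top flange: 8 × 0.7, A = 5.6 in², y = 15.05 in, Ī = 0.228667 in⁴.
Hole (subtracted): ⌀0.15, A = 0.0176715 in², y = 7.7 in, Ī = 0.0000248505 in⁴.
By symmetry the centroid is at mid-height, ȳ = 7.7 in.
Transfer each piece to the centroidal x-axis using Ī + A·d² with d = y − 7.7:
  bottom flange: d = -7.35 in → contributes +302.755 in⁴
  web: d = 0 in → contributes +182.933 in⁴
  top flange: d = 7.35 in → contributes +302.755 in⁴
  hole: d = 0 in → contributes −0.0000248505 in⁴
Total I = 788.443 in⁴.

Ix ≈ 788.4 in⁴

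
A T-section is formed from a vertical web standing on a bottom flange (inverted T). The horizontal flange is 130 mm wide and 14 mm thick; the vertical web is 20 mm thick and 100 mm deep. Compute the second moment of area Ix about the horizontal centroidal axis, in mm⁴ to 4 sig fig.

Ix ≈ 4.792 × 10⁶ mm⁴

Treat the section as a set of non-overlapping primitives; coordinates are from the bounding-box lower-left.
Flange: 130 × 14, A = 1 820 mm², y = 7 mm, Ī = 29726.7 mm⁴.
Web: 20 × 100, A = 2 000 mm², y = 64 mm, Ī = 1 666 667 mm⁴.
Centroid: ȳ = ΣA·y / ΣA = 36.8429 mm.
Transfer each piece to the horizontal centroidal axis using Ī + A·d² with d = y − 36.8429:
  flange: d = -29.8429 mm → contributes +1 650 620 mm⁴
  web: d = 27.1571 mm → contributes +3 141 679 mm⁴
Total I = 4 792 299 mm⁴.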